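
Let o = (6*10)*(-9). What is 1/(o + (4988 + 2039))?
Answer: 1/6487 ≈ 0.00015415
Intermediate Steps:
o = -540 (o = 60*(-9) = -540)
1/(o + (4988 + 2039)) = 1/(-540 + (4988 + 2039)) = 1/(-540 + 7027) = 1/6487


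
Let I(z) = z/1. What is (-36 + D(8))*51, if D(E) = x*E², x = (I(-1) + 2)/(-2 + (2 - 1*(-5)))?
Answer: -5916/5 ≈ -1183.2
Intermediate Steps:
I(z) = z (I(z) = z*1 = z)
x = ⅕ (x = (-1 + 2)/(-2 + (2 - 1*(-5))) = 1/(-2 + (2 + 5)) = 1/(-2 + 7) = 1/5 = 1*(⅕) = ⅕ ≈ 0.20000)
D(E) = E²/5
(-36 + D(8))*51 = (-36 + (⅕)*8²)*51 = (-36 + (⅕)*64)*51 = (-36 + 64/5)*51 = -116/5*51 = -5916/5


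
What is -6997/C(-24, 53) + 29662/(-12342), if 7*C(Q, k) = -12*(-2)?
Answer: -33622817/16456 ≈ -2043.2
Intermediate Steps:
C(Q, k) = 24/7 (C(Q, k) = (-12*(-2))/7 = (⅐)*24 = 24/7)
-6997/C(-24, 53) + 29662/(-12342) = -6997/24/7 + 29662/(-12342) = -6997*7/24 + 29662*(-1/12342) = -48979/24 - 14831/6171 = -33622817/16456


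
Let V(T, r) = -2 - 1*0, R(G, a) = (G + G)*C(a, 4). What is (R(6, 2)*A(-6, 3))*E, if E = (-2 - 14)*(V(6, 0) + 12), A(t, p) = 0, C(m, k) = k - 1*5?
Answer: 0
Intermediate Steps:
C(m, k) = -5 + k (C(m, k) = k - 5 = -5 + k)
R(G, a) = -2*G (R(G, a) = (G + G)*(-5 + 4) = (2*G)*(-1) = -2*G)
V(T, r) = -2 (V(T, r) = -2 + 0 = -2)
E = -160 (E = (-2 - 14)*(-2 + 12) = -16*10 = -160)
(R(6, 2)*A(-6, 3))*E = (-2*6*0)*(-160) = -12*0*(-160) = 0*(-160) = 0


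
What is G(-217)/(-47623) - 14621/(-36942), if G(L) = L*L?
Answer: -1043265955/1759288866 ≈ -0.59300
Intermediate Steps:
G(L) = L²
G(-217)/(-47623) - 14621/(-36942) = (-217)²/(-47623) - 14621/(-36942) = 47089*(-1/47623) - 14621*(-1/36942) = -47089/47623 + 14621/36942 = -1043265955/1759288866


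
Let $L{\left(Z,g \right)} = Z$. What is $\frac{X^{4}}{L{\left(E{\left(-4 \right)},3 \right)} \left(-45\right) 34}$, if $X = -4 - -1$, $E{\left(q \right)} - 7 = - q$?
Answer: $- \frac{9}{1870} \approx -0.0048128$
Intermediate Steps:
$E{\left(q \right)} = 7 - q$
$X = -3$ ($X = -4 + 1 = -3$)
$\frac{X^{4}}{L{\left(E{\left(-4 \right)},3 \right)} \left(-45\right) 34} = \frac{\left(-3\right)^{4}}{\left(7 - -4\right) \left(-45\right) 34} = \frac{81}{\left(7 + 4\right) \left(-45\right) 34} = \frac{81}{11 \left(-45\right) 34} = \frac{81}{\left(-495\right) 34} = \frac{81}{-16830} = 81 \left(- \frac{1}{16830}\right) = - \frac{9}{1870}$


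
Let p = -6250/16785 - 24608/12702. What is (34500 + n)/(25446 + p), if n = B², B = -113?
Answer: 335929863861/180822429548 ≈ 1.8578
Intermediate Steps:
n = 12769 (n = (-113)² = 12769)
p = -16414426/7106769 (p = -6250*1/16785 - 24608*1/12702 = -1250/3357 - 12304/6351 = -16414426/7106769 ≈ -2.3097)
(34500 + n)/(25446 + p) = (34500 + 12769)/(25446 - 16414426/7106769) = 47269/(180822429548/7106769) = 47269*(7106769/180822429548) = 335929863861/180822429548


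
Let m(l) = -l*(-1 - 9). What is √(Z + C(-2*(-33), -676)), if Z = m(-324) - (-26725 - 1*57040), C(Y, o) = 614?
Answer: √81139 ≈ 284.85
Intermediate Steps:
m(l) = 10*l (m(l) = -l*(-10) = -(-10)*l = 10*l)
Z = 80525 (Z = 10*(-324) - (-26725 - 1*57040) = -3240 - (-26725 - 57040) = -3240 - 1*(-83765) = -3240 + 83765 = 80525)
√(Z + C(-2*(-33), -676)) = √(80525 + 614) = √81139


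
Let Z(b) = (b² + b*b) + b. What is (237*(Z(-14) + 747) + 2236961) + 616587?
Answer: 3120173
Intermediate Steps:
Z(b) = b + 2*b² (Z(b) = (b² + b²) + b = 2*b² + b = b + 2*b²)
(237*(Z(-14) + 747) + 2236961) + 616587 = (237*(-14*(1 + 2*(-14)) + 747) + 2236961) + 616587 = (237*(-14*(1 - 28) + 747) + 2236961) + 616587 = (237*(-14*(-27) + 747) + 2236961) + 616587 = (237*(378 + 747) + 2236961) + 616587 = (237*1125 + 2236961) + 616587 = (266625 + 2236961) + 616587 = 2503586 + 616587 = 3120173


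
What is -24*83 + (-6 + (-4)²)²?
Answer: -1892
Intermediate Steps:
-24*83 + (-6 + (-4)²)² = -1992 + (-6 + 16)² = -1992 + 10² = -1992 + 100 = -1892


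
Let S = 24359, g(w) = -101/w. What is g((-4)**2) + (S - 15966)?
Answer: 134187/16 ≈ 8386.7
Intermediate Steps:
g((-4)**2) + (S - 15966) = -101/((-4)**2) + (24359 - 15966) = -101/16 + 8393 = 134187/16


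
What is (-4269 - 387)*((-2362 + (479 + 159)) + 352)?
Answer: 6388032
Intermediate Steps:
(-4269 - 387)*((-2362 + (479 + 159)) + 352) = -4656*((-2362 + 638) + 352) = -4656*(-1724 + 352) = -4656*(-1372) = 6388032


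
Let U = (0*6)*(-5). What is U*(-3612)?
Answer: 0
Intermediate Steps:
U = 0 (U = 0*(-5) = 0)
U*(-3612) = 0*(-3612) = 0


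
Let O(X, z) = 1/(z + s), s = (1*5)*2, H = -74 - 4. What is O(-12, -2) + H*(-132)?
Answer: 82369/8 ≈ 10296.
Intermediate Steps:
H = -78
s = 10 (s = 5*2 = 10)
O(X, z) = 1/(10 + z) (O(X, z) = 1/(z + 10) = 1/(10 + z))
O(-12, -2) + H*(-132) = 1/(10 - 2) - 78*(-132) = 1/8 + 10296 = 82369/8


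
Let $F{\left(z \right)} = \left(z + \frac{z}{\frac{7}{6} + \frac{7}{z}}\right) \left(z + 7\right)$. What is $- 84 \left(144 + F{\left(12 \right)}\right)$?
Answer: $-42192$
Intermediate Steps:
$F{\left(z \right)} = \left(7 + z\right) \left(z + \frac{z}{\frac{7}{6} + \frac{7}{z}}\right)$ ($F{\left(z \right)} = \left(z + \frac{z}{7 \cdot \frac{1}{6} + \frac{7}{z}}\right) \left(7 + z\right) = \left(z + \frac{z}{\frac{7}{6} + \frac{7}{z}}\right) \left(7 + z\right) = \left(7 + z\right) \left(z + \frac{z}{\frac{7}{6} + \frac{7}{z}}\right)$)
$- 84 \left(144 + F{\left(12 \right)}\right) = - 84 \left(144 + \frac{1}{7} \cdot 12 \frac{1}{6 + 12} \left(294 + 13 \cdot 12^{2} + 133 \cdot 12\right)\right) = - 84 \left(144 + \frac{1}{7} \cdot 12 \cdot \frac{1}{18} \left(294 + 13 \cdot 144 + 1596\right)\right) = - 84 \left(144 + \frac{1}{7} \cdot 12 \cdot \frac{1}{18} \left(294 + 1872 + 1596\right)\right) = - 84 \left(144 + \frac{1}{7} \cdot 12 \cdot \frac{1}{18} \cdot 3762\right) = - 84 \left(144 + \frac{2508}{7}\right) = \left(-84\right) \frac{3516}{7} = -42192$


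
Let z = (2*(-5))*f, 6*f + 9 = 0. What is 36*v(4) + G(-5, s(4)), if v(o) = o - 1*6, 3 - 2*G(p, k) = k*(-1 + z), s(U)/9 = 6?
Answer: -897/2 ≈ -448.50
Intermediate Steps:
f = -3/2 (f = -3/2 + (1/6)*0 = -3/2 + 0 = -3/2 ≈ -1.5000)
s(U) = 54 (s(U) = 9*6 = 54)
z = 15 (z = (2*(-5))*(-3/2) = -10*(-3/2) = 15)
G(p, k) = 3/2 - 7*k (G(p, k) = 3/2 - k*(-1 + 15)/2 = 3/2 - k*14/2 = 3/2 - 7*k)
v(o) = -6 + o (v(o) = o - 6 = -6 + o)
36*v(4) + G(-5, s(4)) = 36*(-6 + 4) + (3/2 - 7*54) = 36*(-2) + (3/2 - 378) = -72 - 753/2 = -897/2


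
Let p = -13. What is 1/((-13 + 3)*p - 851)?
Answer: -1/721 ≈ -0.0013870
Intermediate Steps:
1/((-13 + 3)*p - 851) = 1/((-13 + 3)*(-13) - 851) = 1/(-10*(-13) - 851) = 1/(130 - 851) = 1/(-721) = -1/721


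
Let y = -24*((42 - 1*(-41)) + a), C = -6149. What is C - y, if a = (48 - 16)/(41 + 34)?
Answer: -103669/25 ≈ -4146.8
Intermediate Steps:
a = 32/75 ≈ 0.42667
y = -50056/25 (y = -24*((42 - 1*(-41)) + 32/75) = -24*((42 + 41) + 32/75) = -24*(83 + 32/75) = -24*6257/75 = -50056/25 ≈ -2002.2)
C - y = -6149 - 1*(-50056/25) = -6149 + 50056/25 = -103669/25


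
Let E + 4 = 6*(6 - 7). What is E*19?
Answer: -190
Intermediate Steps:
E = -10 (E = -4 + 6*(6 - 7) = -4 + 6*(-1) = -4 - 6 = -10)
E*19 = -10*19 = -190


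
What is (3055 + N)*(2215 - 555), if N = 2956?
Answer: 9978260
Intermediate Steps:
(3055 + N)*(2215 - 555) = (3055 + 2956)*(2215 - 555) = 6011*1660 = 9978260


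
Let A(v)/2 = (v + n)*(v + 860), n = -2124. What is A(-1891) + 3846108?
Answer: 12125038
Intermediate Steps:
A(v) = 2*(-2124 + v)*(860 + v) (A(v) = 2*((v - 2124)*(v + 860)) = 2*((-2124 + v)*(860 + v)) = 2*(-2124 + v)*(860 + v))
A(-1891) + 3846108 = (-3653280 - 2528*(-1891) + 2*(-1891)²) + 3846108 = (-3653280 + 4780448 + 2*3575881) + 3846108 = (-3653280 + 4780448 + 7151762) + 3846108 = 8278930 + 3846108 = 12125038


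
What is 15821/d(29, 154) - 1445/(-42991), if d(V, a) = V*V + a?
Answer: 681598386/42776045 ≈ 15.934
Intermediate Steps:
d(V, a) = a + V**2 (d(V, a) = V**2 + a = a + V**2)
15821/d(29, 154) - 1445/(-42991) = 15821/(154 + 29**2) - 1445/(-42991) = 15821/(154 + 841) - 1445*(-1/42991) = 15821/995 + 1445/42991 = 681598386/42776045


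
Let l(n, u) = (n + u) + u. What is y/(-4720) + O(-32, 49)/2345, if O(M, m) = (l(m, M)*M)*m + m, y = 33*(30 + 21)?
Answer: 3065687/316240 ≈ 9.6942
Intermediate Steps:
l(n, u) = n + 2*u
y = 1683 (y = 33*51 = 1683)
O(M, m) = m + M*m*(m + 2*M) (O(M, m) = ((m + 2*M)*M)*m + m = (M*(m + 2*M))*m + m = M*m*(m + 2*M) + m = m + M*m*(m + 2*M))
y/(-4720) + O(-32, 49)/2345 = 1683/(-4720) + (49*(1 - 32*(49 + 2*(-32))))/2345 = 1683*(-1/4720) + (49*(1 - 32*(49 - 64)))*(1/2345) = -1683/4720 + (49*(1 - 32*(-15)))*(1/2345) = -1683/4720 + (49*(1 + 480))*(1/2345) = -1683/4720 + (49*481)*(1/2345) = -1683/4720 + 23569*(1/2345) = -1683/4720 + 3367/335 = 3065687/316240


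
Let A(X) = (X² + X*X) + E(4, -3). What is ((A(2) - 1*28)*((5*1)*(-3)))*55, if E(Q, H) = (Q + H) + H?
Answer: 18150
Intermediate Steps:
E(Q, H) = Q + 2*H (E(Q, H) = (H + Q) + H = Q + 2*H)
A(X) = -2 + 2*X² (A(X) = (X² + X*X) + (4 + 2*(-3)) = (X² + X²) + (4 - 6) = 2*X² - 2 = -2 + 2*X²)
((A(2) - 1*28)*((5*1)*(-3)))*55 = (((-2 + 2*2²) - 1*28)*((5*1)*(-3)))*55 = (((-2 + 2*4) - 28)*(5*(-3)))*55 = (((-2 + 8) - 28)*(-15))*55 = ((6 - 28)*(-15))*55 = -22*(-15)*55 = 330*55 = 18150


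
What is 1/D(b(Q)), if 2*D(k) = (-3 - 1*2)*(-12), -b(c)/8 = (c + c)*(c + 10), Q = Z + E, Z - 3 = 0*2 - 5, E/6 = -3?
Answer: 1/30 ≈ 0.033333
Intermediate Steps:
E = -18 (E = 6*(-3) = -18)
Z = -2 (Z = 3 + (0*2 - 5) = 3 + (0 - 5) = 3 - 5 = -2)
Q = -20 (Q = -2 - 18 = -20)
b(c) = -16*c*(10 + c) (b(c) = -8*(c + c)*(c + 10) = -8*2*c*(10 + c) = -16*c*(10 + c))
D(k) = 30 (D(k) = ((-3 - 1*2)*(-12))/2 = ((-3 - 2)*(-12))/2 = (-5*(-12))/2 = (½)*60 = 30)
1/D(b(Q)) = 1/30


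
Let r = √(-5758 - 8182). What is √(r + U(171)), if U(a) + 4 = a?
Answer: √(167 + 2*I*√3485) ≈ 13.629 + 4.3314*I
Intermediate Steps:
U(a) = -4 + a
r = 2*I*√3485 (r = √(-13940) = 2*I*√3485 ≈ 118.07*I)
√(r + U(171)) = √(2*I*√3485 + (-4 + 171)) = √(2*I*√3485 + 167) = √(167 + 2*I*√3485)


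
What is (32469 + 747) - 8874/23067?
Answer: 85131622/2563 ≈ 33216.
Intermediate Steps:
(32469 + 747) - 8874/23067 = 33216 - 8874*1/23067 = 33216 - 986/2563 = 85131622/2563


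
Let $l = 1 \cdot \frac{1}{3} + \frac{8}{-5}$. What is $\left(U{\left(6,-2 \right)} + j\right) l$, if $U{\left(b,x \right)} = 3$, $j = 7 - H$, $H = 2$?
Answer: $- \frac{152}{15} \approx -10.133$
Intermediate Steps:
$j = 5$ ($j = 7 - 2 = 5$)
$l = - \frac{19}{15}$ ($l = 1 \cdot \frac{1}{3} + 8 \left(- \frac{1}{5}\right) = \frac{1}{3} - \frac{8}{5} = - \frac{19}{15} \approx -1.2667$)
$\left(U{\left(6,-2 \right)} + j\right) l = \left(3 + 5\right) \left(- \frac{19}{15}\right) = 8 \left(- \frac{19}{15}\right) = - \frac{152}{15}$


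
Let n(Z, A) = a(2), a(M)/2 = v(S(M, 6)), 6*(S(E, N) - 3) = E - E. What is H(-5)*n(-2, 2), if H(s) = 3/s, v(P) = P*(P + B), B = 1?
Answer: -72/5 ≈ -14.400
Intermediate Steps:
S(E, N) = 3 (S(E, N) = 3 + (E - E)/6 = 3 + (⅙)*0 = 3 + 0 = 3)
v(P) = P*(1 + P) (v(P) = P*(P + 1) = P*(1 + P))
a(M) = 24 (a(M) = 2*(3*(1 + 3)) = 2*(3*4) = 2*12 = 24)
n(Z, A) = 24
H(-5)*n(-2, 2) = (3/(-5))*24 = (3*(-⅕))*24 = -⅗*24 = -72/5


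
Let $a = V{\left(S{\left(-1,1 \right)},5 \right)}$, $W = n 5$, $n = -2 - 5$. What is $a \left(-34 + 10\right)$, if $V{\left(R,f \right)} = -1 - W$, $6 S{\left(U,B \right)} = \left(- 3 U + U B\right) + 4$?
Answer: $-816$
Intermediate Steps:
$n = -7$ ($n = -2 - 5 = -7$)
$S{\left(U,B \right)} = \frac{2}{3} - \frac{U}{2} + \frac{B U}{6}$ ($S{\left(U,B \right)} = \frac{\left(- 3 U + U B\right) + 4}{6} = \frac{\left(- 3 U + B U\right) + 4}{6} = \frac{4 - 3 U + B U}{6} = \frac{2}{3} - \frac{U}{2} + \frac{B U}{6}$)
$W = -35$ ($W = \left(-7\right) 5 = -35$)
$V{\left(R,f \right)} = 34$ ($V{\left(R,f \right)} = -1 - -35 = -1 + 35 = 34$)
$a = 34$
$a \left(-34 + 10\right) = 34 \left(-34 + 10\right) = 34 \left(-24\right) = -816$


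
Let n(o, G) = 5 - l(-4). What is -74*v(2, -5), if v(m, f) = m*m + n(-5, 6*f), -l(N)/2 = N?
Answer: -74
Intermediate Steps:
l(N) = -2*N
n(o, G) = -3 (n(o, G) = 5 - (-2)*(-4) = 5 - 1*8 = 5 - 8 = -3)
v(m, f) = -3 + m**2 (v(m, f) = m*m - 3 = m**2 - 3 = -3 + m**2)
-74*v(2, -5) = -74*(-3 + 2**2) = -74*(-3 + 4) = -74*1 = -74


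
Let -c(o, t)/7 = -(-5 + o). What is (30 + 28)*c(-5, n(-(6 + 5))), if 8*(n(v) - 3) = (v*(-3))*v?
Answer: -4060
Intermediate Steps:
n(v) = 3 - 3*v**2/8 (n(v) = 3 + ((v*(-3))*v)/8 = 3 + ((-3*v)*v)/8 = 3 + (-3*v**2)/8 = 3 - 3*v**2/8)
c(o, t) = -35 + 7*o (c(o, t) = -(-7)*(-5 + o) = -7*(5 - o) = -35 + 7*o)
(30 + 28)*c(-5, n(-(6 + 5))) = (30 + 28)*(-35 + 7*(-5)) = 58*(-35 - 35) = 58*(-70) = -4060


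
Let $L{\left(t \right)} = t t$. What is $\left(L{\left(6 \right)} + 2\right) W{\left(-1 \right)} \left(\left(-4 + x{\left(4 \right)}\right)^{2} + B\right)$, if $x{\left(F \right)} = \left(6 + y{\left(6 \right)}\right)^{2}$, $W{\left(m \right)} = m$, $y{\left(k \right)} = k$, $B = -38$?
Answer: $-743356$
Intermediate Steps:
$L{\left(t \right)} = t^{2}$
$x{\left(F \right)} = 144$ ($x{\left(F \right)} = \left(6 + 6\right)^{2} = 12^{2} = 144$)
$\left(L{\left(6 \right)} + 2\right) W{\left(-1 \right)} \left(\left(-4 + x{\left(4 \right)}\right)^{2} + B\right) = \left(6^{2} + 2\right) \left(-1\right) \left(\left(-4 + 144\right)^{2} - 38\right) = \left(36 + 2\right) \left(-1\right) \left(140^{2} - 38\right) = 38 \left(-1\right) \left(19600 - 38\right) = \left(-38\right) 19562 = -743356$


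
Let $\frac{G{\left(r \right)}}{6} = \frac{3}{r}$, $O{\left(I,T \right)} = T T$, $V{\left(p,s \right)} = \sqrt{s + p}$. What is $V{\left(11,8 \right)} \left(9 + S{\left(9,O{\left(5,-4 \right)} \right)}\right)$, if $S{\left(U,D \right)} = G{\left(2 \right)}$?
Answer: $18 \sqrt{19} \approx 78.46$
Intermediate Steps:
$V{\left(p,s \right)} = \sqrt{p + s}$
$O{\left(I,T \right)} = T^{2}$
$G{\left(r \right)} = \frac{18}{r}$ ($G{\left(r \right)} = 6 \frac{3}{r} = \frac{18}{r}$)
$S{\left(U,D \right)} = 9$ ($S{\left(U,D \right)} = \frac{18}{2} = 18 \cdot \frac{1}{2} = 9$)
$V{\left(11,8 \right)} \left(9 + S{\left(9,O{\left(5,-4 \right)} \right)}\right) = \sqrt{11 + 8} \left(9 + 9\right) = \sqrt{19} \cdot 18 = 18 \sqrt{19}$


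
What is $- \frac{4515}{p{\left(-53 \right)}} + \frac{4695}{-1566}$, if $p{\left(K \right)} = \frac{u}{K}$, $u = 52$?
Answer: $\frac{62415305}{13572} \approx 4598.8$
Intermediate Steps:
$p{\left(K \right)} = \frac{52}{K}$
$- \frac{4515}{p{\left(-53 \right)}} + \frac{4695}{-1566} = - \frac{4515}{52 \frac{1}{-53}} + \frac{4695}{-1566} = - \frac{4515}{52 \left(- \frac{1}{53}\right)} + 4695 \left(- \frac{1}{1566}\right) = - \frac{4515}{- \frac{52}{53}} - \frac{1565}{522} = \left(-4515\right) \left(- \frac{53}{52}\right) - \frac{1565}{522} = \frac{239295}{52} - \frac{1565}{522} = \frac{62415305}{13572}$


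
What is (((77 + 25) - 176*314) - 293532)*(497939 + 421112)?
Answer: -320467569394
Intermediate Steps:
(((77 + 25) - 176*314) - 293532)*(497939 + 421112) = ((102 - 55264) - 293532)*919051 = (-55162 - 293532)*919051 = -348694*919051 = -320467569394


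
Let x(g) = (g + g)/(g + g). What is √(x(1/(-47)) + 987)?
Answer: 2*√247 ≈ 31.432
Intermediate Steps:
x(g) = 1 (x(g) = (2*g)/((2*g)) = (2*g)*(1/(2*g)) = 1)
√(x(1/(-47)) + 987) = √(1 + 987) = √988 = 2*√247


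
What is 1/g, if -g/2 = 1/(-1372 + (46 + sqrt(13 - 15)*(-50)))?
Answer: 663 + 25*I*sqrt(2) ≈ 663.0 + 35.355*I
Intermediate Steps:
g = -2/(-1326 - 50*I*sqrt(2)) (g = -2/(-1372 + (46 + sqrt(13 - 15)*(-50))) = -2/(-1372 + (46 + sqrt(-2)*(-50))) = -2/(-1372 + (46 + (I*sqrt(2))*(-50))) = -2/(-1372 + (46 - 50*I*sqrt(2))) = -2/(-1326 - 50*I*sqrt(2)) ≈ 0.001504 - 8.0204e-5*I)
1/g = 1/(663/440819 - 25*I*sqrt(2)/440819)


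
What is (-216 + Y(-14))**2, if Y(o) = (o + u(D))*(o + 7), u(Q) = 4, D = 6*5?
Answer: 21316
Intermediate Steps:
D = 30
Y(o) = (4 + o)*(7 + o) (Y(o) = (o + 4)*(o + 7) = (4 + o)*(7 + o))
(-216 + Y(-14))**2 = (-216 + (28 + (-14)**2 + 11*(-14)))**2 = (-216 + (28 + 196 - 154))**2 = (-216 + 70)**2 = (-146)**2 = 21316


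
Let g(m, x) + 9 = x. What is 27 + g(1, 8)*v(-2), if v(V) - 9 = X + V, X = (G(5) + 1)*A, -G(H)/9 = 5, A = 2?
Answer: 108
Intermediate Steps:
G(H) = -45 (G(H) = -9*5 = -45)
g(m, x) = -9 + x
X = -88 (X = (-45 + 1)*2 = -44*2 = -88)
v(V) = -79 + V (v(V) = 9 + (-88 + V) = -79 + V)
27 + g(1, 8)*v(-2) = 27 + (-9 + 8)*(-79 - 2) = 27 - 1*(-81) = 27 + 81 = 108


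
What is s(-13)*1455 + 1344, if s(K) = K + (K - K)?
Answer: -17571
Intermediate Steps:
s(K) = K (s(K) = K + 0 = K)
s(-13)*1455 + 1344 = -13*1455 + 1344 = -18915 + 1344 = -17571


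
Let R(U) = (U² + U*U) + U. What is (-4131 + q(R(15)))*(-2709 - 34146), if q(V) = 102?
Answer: 148488795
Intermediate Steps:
R(U) = U + 2*U² (R(U) = (U² + U²) + U = 2*U² + U = U + 2*U²)
(-4131 + q(R(15)))*(-2709 - 34146) = (-4131 + 102)*(-2709 - 34146) = -4029*(-36855) = 148488795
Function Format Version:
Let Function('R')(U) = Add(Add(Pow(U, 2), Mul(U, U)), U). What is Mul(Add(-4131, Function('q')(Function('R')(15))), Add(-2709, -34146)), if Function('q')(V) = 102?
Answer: 148488795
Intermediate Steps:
Function('R')(U) = Add(U, Mul(2, Pow(U, 2))) (Function('R')(U) = Add(Add(Pow(U, 2), Pow(U, 2)), U) = Add(Mul(2, Pow(U, 2)), U) = Add(U, Mul(2, Pow(U, 2))))
Mul(Add(-4131, Function('q')(Function('R')(15))), Add(-2709, -34146)) = Mul(Add(-4131, 102), Add(-2709, -34146)) = Mul(-4029, -36855) = 148488795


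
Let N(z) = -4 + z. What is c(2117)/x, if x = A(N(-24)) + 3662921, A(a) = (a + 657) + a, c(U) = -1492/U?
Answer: -746/3877838037 ≈ -1.9238e-7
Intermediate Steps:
A(a) = 657 + 2*a (A(a) = (657 + a) + a = 657 + 2*a)
x = 3663522 (x = (657 + 2*(-4 - 24)) + 3662921 = (657 + 2*(-28)) + 3662921 = (657 - 56) + 3662921 = 601 + 3662921 = 3663522)
c(2117)/x = -1492/2117/3663522 = -1492*1/2117*(1/3663522) = -1492/2117*1/3663522 = -746/3877838037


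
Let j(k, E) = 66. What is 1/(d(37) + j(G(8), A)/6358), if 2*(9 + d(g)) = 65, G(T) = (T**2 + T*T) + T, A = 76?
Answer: 578/13589 ≈ 0.042534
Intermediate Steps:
G(T) = T + 2*T**2 (G(T) = (T**2 + T**2) + T = 2*T**2 + T = T + 2*T**2)
d(g) = 47/2 (d(g) = -9 + (1/2)*65 = -9 + 65/2 = 47/2)
1/(d(37) + j(G(8), A)/6358) = 1/(47/2 + 66/6358) = 1/(47/2 + 66*(1/6358)) = 1/(47/2 + 3/289) = 1/(13589/578) = 578/13589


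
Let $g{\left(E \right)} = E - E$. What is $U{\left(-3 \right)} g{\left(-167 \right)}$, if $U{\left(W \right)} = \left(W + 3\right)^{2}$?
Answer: $0$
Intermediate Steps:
$g{\left(E \right)} = 0$
$U{\left(W \right)} = \left(3 + W\right)^{2}$
$U{\left(-3 \right)} g{\left(-167 \right)} = \left(3 - 3\right)^{2} \cdot 0 = 0^{2} \cdot 0 = 0 \cdot 0 = 0$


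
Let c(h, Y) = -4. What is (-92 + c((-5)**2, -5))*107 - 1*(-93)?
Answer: -10179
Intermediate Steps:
(-92 + c((-5)**2, -5))*107 - 1*(-93) = (-92 - 4)*107 - 1*(-93) = -96*107 + 93 = -10272 + 93 = -10179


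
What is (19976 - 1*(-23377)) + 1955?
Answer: 45308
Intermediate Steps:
(19976 - 1*(-23377)) + 1955 = (19976 + 23377) + 1955 = 43353 + 1955 = 45308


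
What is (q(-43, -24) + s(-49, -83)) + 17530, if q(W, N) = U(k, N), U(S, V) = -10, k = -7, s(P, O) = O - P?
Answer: 17486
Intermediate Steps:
q(W, N) = -10
(q(-43, -24) + s(-49, -83)) + 17530 = (-10 + (-83 - 1*(-49))) + 17530 = (-10 + (-83 + 49)) + 17530 = (-10 - 34) + 17530 = -44 + 17530 = 17486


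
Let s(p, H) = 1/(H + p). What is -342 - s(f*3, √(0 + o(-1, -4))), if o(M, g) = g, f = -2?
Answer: -6837/20 + I/20 ≈ -341.85 + 0.05*I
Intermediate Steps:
-342 - s(f*3, √(0 + o(-1, -4))) = -342 - 1/(√(0 - 4) - 2*3) = -342 - 1/(√(-4) - 6) = -342 - 1/(2*I - 6) = -342 - 1/(-6 + 2*I) = -342 - (-6 - 2*I)/40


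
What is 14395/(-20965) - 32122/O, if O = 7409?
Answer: -156018057/31065937 ≈ -5.0222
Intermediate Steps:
14395/(-20965) - 32122/O = 14395/(-20965) - 32122/7409 = 14395*(-1/20965) - 32122*1/7409 = -2879/4193 - 32122/7409 = -156018057/31065937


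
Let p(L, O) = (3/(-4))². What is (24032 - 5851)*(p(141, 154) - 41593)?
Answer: -12099073699/16 ≈ -7.5619e+8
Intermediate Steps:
p(L, O) = 9/16 (p(L, O) = (3*(-¼))² = (-¾)² = 9/16)
(24032 - 5851)*(p(141, 154) - 41593) = (24032 - 5851)*(9/16 - 41593) = 18181*(-665479/16) = -12099073699/16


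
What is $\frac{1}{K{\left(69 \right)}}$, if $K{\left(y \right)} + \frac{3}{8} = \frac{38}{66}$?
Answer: $\frac{264}{53} \approx 4.9811$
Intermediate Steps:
$K{\left(y \right)} = \frac{53}{264}$ ($K{\left(y \right)} = - \frac{3}{8} + \frac{38}{66} = - \frac{3}{8} + 38 \cdot \frac{1}{66} = - \frac{3}{8} + \frac{19}{33} = \frac{53}{264}$)
$\frac{1}{K{\left(69 \right)}} = \frac{1}{\frac{53}{264}} = \frac{264}{53}$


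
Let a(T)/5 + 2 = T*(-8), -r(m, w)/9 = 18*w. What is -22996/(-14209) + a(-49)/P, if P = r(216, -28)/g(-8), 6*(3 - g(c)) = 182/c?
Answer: 1169961199/257808096 ≈ 4.5381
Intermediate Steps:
r(m, w) = -162*w
g(c) = 3 - 91/(3*c)
P = 108864/163 (P = (-162*(-28))/(3 - 91/3/(-8)) = 4536/(3 - 91/3*(-⅛)) = 4536/(3 + 91/24) = 4536/(163/24) = 4536*(24/163) = 108864/163 ≈ 667.88)
a(T) = -10 - 40*T (a(T) = -10 + 5*(T*(-8)) = -10 + 5*(-8*T) = -10 - 40*T)
-22996/(-14209) + a(-49)/P = -22996/(-14209) + (-10 - 40*(-49))/(108864/163) = -22996*(-1/14209) + (-10 + 1960)*(163/108864) = 22996/14209 + 1950*(163/108864) = 22996/14209 + 52975/18144 = 1169961199/257808096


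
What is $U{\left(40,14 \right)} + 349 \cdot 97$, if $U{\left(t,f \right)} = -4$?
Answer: $33849$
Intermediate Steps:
$U{\left(40,14 \right)} + 349 \cdot 97 = -4 + 349 \cdot 97 = -4 + 33853 = 33849$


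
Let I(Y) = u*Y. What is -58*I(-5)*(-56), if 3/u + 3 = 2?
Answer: 48720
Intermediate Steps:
u = -3 (u = 3/(-3 + 2) = 3/(-1) = 3*(-1) = -3)
I(Y) = -3*Y
-58*I(-5)*(-56) = -(-174)*(-5)*(-56) = -58*15*(-56) = -870*(-56) = 48720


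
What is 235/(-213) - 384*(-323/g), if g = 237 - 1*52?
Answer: 26375341/39405 ≈ 669.34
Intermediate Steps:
g = 185 (g = 237 - 52 = 185)
235/(-213) - 384*(-323/g) = 235/(-213) - 384/(185/(-323)) = 235*(-1/213) - 384/(185*(-1/323)) = -235/213 - 384/(-185/323) = -235/213 - 384*(-323/185) = -235/213 + 124032/185 = 26375341/39405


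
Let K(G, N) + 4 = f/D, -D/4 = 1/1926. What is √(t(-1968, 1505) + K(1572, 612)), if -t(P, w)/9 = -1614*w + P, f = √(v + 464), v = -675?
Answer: √(87517352 - 1926*I*√211)/2 ≈ 4677.5 - 0.74764*I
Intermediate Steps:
f = I*√211 (f = √(-675 + 464) = √(-211) = I*√211 ≈ 14.526*I)
D = -2/963 (D = -4/1926 = -4*1/1926 = -2/963 ≈ -0.0020768)
K(G, N) = -4 - 963*I*√211/2 (K(G, N) = -4 + (I*√211)/(-2/963) = -4 + (I*√211)*(-963/2) = -4 - 963*I*√211/2)
t(P, w) = -9*P + 14526*w (t(P, w) = -9*(-1614*w + P) = -9*(P - 1614*w) = -9*P + 14526*w)
√(t(-1968, 1505) + K(1572, 612)) = √((-9*(-1968) + 14526*1505) + (-4 - 963*I*√211/2)) = √((17712 + 21861630) + (-4 - 963*I*√211/2)) = √(21879342 + (-4 - 963*I*√211/2)) = √(21879338 - 963*I*√211/2)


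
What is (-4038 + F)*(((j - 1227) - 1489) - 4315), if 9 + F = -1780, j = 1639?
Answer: 31419184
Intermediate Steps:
F = -1789 (F = -9 - 1780 = -1789)
(-4038 + F)*(((j - 1227) - 1489) - 4315) = (-4038 - 1789)*(((1639 - 1227) - 1489) - 4315) = -5827*((412 - 1489) - 4315) = -5827*(-1077 - 4315) = -5827*(-5392) = 31419184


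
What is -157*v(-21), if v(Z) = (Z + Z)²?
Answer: -276948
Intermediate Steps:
v(Z) = 4*Z² (v(Z) = (2*Z)² = 4*Z²)
-157*v(-21) = -628*(-21)² = -628*441 = -157*1764 = -276948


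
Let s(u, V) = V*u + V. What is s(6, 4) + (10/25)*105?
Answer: 70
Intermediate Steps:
s(u, V) = V + V*u
s(6, 4) + (10/25)*105 = 4*(1 + 6) + (10/25)*105 = 4*7 + (10*(1/25))*105 = 28 + (2/5)*105 = 28 + 42 = 70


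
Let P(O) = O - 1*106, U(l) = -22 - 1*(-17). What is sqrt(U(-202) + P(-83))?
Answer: I*sqrt(194) ≈ 13.928*I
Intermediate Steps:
U(l) = -5 (U(l) = -22 + 17 = -5)
P(O) = -106 + O (P(O) = O - 106 = -106 + O)
sqrt(U(-202) + P(-83)) = sqrt(-5 + (-106 - 83)) = sqrt(-5 - 189) = sqrt(-194) = I*sqrt(194)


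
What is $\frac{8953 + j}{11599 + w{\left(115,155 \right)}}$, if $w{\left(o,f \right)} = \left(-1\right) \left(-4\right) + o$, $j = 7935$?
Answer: $\frac{8444}{5859} \approx 1.4412$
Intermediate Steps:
$w{\left(o,f \right)} = 4 + o$
$\frac{8953 + j}{11599 + w{\left(115,155 \right)}} = \frac{8953 + 7935}{11599 + \left(4 + 115\right)} = \frac{16888}{11599 + 119} = \frac{16888}{11718} = 16888 \cdot \frac{1}{11718} = \frac{8444}{5859}$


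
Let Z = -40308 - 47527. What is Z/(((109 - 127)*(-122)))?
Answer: -87835/2196 ≈ -39.998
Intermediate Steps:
Z = -87835
Z/(((109 - 127)*(-122))) = -87835*(-1/(122*(109 - 127))) = -87835/((-18*(-122))) = -87835/2196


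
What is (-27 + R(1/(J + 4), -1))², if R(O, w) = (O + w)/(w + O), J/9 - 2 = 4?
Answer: 676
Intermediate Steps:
J = 54 (J = 18 + 9*4 = 18 + 36 = 54)
R(O, w) = 1 (R(O, w) = (O + w)/(O + w) = 1)
(-27 + R(1/(J + 4), -1))² = (-27 + 1)² = (-26)² = 676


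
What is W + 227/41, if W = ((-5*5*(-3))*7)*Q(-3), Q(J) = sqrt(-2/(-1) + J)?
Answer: 227/41 + 525*I ≈ 5.5366 + 525.0*I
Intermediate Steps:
Q(J) = sqrt(2 + J) (Q(J) = sqrt(-2*(-1) + J) = sqrt(2 + J))
W = 525*I (W = ((-5*5*(-3))*7)*sqrt(2 - 3) = (-25*(-3)*7)*sqrt(-1) = (75*7)*I = 525*I ≈ 525.0*I)
W + 227/41 = 525*I + 227/41 = 227/41 + 525*I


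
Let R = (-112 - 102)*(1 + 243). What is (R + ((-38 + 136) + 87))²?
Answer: 2707224961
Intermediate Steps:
R = -52216 (R = -214*244 = -52216)
(R + ((-38 + 136) + 87))² = (-52216 + ((-38 + 136) + 87))² = (-52216 + (98 + 87))² = (-52216 + 185)² = (-52031)² = 2707224961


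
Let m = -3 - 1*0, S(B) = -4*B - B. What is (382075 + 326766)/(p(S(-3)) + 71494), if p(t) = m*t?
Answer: 101263/10207 ≈ 9.9209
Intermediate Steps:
S(B) = -5*B
m = -3 (m = -3 + 0 = -3)
p(t) = -3*t
(382075 + 326766)/(p(S(-3)) + 71494) = (382075 + 326766)/(-(-15)*(-3) + 71494) = 708841/(-3*15 + 71494) = 708841/(-45 + 71494) = 708841/71449 = 708841*(1/71449) = 101263/10207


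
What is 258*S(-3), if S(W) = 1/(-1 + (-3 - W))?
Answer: -258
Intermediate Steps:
S(W) = 1/(-4 - W)
258*S(-3) = 258*(-1/(4 - 3)) = 258*(-1/1) = 258*(-1*1) = 258*(-1) = -258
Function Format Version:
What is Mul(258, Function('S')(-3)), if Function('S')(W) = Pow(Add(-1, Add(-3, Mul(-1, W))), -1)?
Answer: -258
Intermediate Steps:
Function('S')(W) = Pow(Add(-4, Mul(-1, W)), -1)
Mul(258, Function('S')(-3)) = Mul(258, Mul(-1, Pow(Add(4, -3), -1))) = Mul(258, Mul(-1, Pow(1, -1))) = Mul(258, Mul(-1, 1)) = Mul(258, -1) = -258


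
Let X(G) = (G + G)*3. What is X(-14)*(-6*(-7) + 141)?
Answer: -15372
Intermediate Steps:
X(G) = 6*G (X(G) = (2*G)*3 = 6*G)
X(-14)*(-6*(-7) + 141) = (6*(-14))*(-6*(-7) + 141) = -84*(42 + 141) = -84*183 = -15372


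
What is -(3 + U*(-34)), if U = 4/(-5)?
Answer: -151/5 ≈ -30.200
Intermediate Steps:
U = -⅘ (U = 4*(-⅕) = -⅘ ≈ -0.80000)
-(3 + U*(-34)) = -(3 - ⅘*(-34)) = -(3 + 136/5) = -1*151/5 = -151/5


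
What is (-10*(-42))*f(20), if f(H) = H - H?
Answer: 0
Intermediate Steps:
f(H) = 0
(-10*(-42))*f(20) = -10*(-42)*0 = 420*0 = 0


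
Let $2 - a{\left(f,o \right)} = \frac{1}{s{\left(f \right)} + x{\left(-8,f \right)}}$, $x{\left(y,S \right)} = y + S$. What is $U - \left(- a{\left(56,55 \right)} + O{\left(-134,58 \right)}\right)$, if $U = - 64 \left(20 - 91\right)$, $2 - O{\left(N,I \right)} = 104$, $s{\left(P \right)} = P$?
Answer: $\frac{483391}{104} \approx 4648.0$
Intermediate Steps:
$x{\left(y,S \right)} = S + y$
$O{\left(N,I \right)} = -102$ ($O{\left(N,I \right)} = 2 - 104 = -102$)
$U = 4544$ ($U = \left(-64\right) \left(-71\right) = 4544$)
$a{\left(f,o \right)} = 2 - \frac{1}{-8 + 2 f}$ ($a{\left(f,o \right)} = 2 - \frac{1}{f + \left(f - 8\right)} = 2 - \frac{1}{f + \left(-8 + f\right)} = 2 - \frac{1}{-8 + 2 f}$)
$U - \left(- a{\left(56,55 \right)} + O{\left(-134,58 \right)}\right) = 4544 + \left(\frac{-17 + 4 \cdot 56}{2 \left(-4 + 56\right)} - -102\right) = 4544 + \left(\frac{-17 + 224}{2 \cdot 52} + 102\right) = 4544 + \left(\frac{1}{2} \cdot \frac{1}{52} \cdot 207 + 102\right) = 4544 + \left(\frac{207}{104} + 102\right) = 4544 + \frac{10815}{104} = \frac{483391}{104}$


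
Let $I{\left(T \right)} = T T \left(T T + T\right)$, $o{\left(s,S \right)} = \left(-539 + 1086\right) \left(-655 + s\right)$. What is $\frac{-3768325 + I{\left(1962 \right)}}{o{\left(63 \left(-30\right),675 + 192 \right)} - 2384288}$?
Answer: $- \frac{14825767949939}{3776403} \approx -3.9259 \cdot 10^{6}$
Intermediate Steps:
$o{\left(s,S \right)} = -358285 + 547 s$ ($o{\left(s,S \right)} = 547 \left(-655 + s\right) = -358285 + 547 s$)
$I{\left(T \right)} = T^{2} \left(T + T^{2}\right)$ ($I{\left(T \right)} = T^{2} \left(T^{2} + T\right) = T^{2} \left(T + T^{2}\right)$)
$\frac{-3768325 + I{\left(1962 \right)}}{o{\left(63 \left(-30\right),675 + 192 \right)} - 2384288} = \frac{-3768325 + 1962^{3} \left(1 + 1962\right)}{\left(-358285 + 547 \cdot 63 \left(-30\right)\right) - 2384288} = \frac{-3768325 + 7552609128 \cdot 1963}{\left(-358285 + 547 \left(-1890\right)\right) - 2384288} = \frac{-3768325 + 14825771718264}{\left(-358285 - 1033830\right) - 2384288} = \frac{14825767949939}{-1392115 - 2384288} = \frac{14825767949939}{-3776403} = 14825767949939 \left(- \frac{1}{3776403}\right) = - \frac{14825767949939}{3776403}$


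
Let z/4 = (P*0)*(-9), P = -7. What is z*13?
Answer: 0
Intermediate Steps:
z = 0 (z = 4*(-7*0*(-9)) = 4*(0*(-9)) = 4*0 = 0)
z*13 = 0*13 = 0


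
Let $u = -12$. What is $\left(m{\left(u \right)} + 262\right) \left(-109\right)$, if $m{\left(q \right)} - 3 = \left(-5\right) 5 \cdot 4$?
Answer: $-17985$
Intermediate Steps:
$m{\left(q \right)} = -97$ ($m{\left(q \right)} = 3 + \left(-5\right) 5 \cdot 4 = 3 - 100 = -97$)
$\left(m{\left(u \right)} + 262\right) \left(-109\right) = \left(-97 + 262\right) \left(-109\right) = 165 \left(-109\right) = -17985$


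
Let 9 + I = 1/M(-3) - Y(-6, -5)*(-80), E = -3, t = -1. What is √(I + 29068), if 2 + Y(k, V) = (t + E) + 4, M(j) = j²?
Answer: 14*√1327/3 ≈ 170.00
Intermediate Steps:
Y(k, V) = -2 (Y(k, V) = -2 + ((-1 - 3) + 4) = -2 + (-4 + 4) = -2 + 0 = -2)
I = -1520/9 (I = -9 + (1/((-3)²) - 1*(-2)*(-80)) = -9 + (1/9 + 2*(-80)) = -9 + (⅑ - 160) = -9 - 1439/9 = -1520/9 ≈ -168.89)
√(I + 29068) = √(-1520/9 + 29068) = √(260092/9) = 14*√1327/3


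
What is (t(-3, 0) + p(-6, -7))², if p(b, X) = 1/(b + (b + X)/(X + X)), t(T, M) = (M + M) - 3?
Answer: 51529/5041 ≈ 10.222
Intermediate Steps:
t(T, M) = -3 + 2*M (t(T, M) = 2*M - 3 = -3 + 2*M)
p(b, X) = 1/(b + (X + b)/(2*X)) (p(b, X) = 1/(b + (X + b)/((2*X))) = 1/(b + (X + b)*(1/(2*X))) = 1/(b + (X + b)/(2*X)))
(t(-3, 0) + p(-6, -7))² = ((-3 + 2*0) + 2*(-7)/(-7 - 6 + 2*(-7)*(-6)))² = ((-3 + 0) + 2*(-7)/(-7 - 6 + 84))² = (-3 + 2*(-7)/71)² = (-3 + 2*(-7)*(1/71))² = (-3 - 14/71)² = (-227/71)² = 51529/5041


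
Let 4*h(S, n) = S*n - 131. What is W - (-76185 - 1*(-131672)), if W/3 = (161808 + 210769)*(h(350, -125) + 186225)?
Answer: 783550445941/4 ≈ 1.9589e+11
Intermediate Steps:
h(S, n) = -131/4 + S*n/4 (h(S, n) = (S*n - 131)/4 = (-131 + S*n)/4 = -131/4 + S*n/4)
W = 783550667889/4 (W = 3*((161808 + 210769)*((-131/4 + (¼)*350*(-125)) + 186225)) = 3*(372577*((-131/4 - 21875/2) + 186225)) = 3*(372577*(-43881/4 + 186225)) = 3*(372577*(701019/4)) = 3*(261183555963/4) = 783550667889/4 ≈ 1.9589e+11)
W - (-76185 - 1*(-131672)) = 783550667889/4 - (-76185 - 1*(-131672)) = 783550667889/4 - (-76185 + 131672) = 783550667889/4 - 1*55487 = 783550667889/4 - 55487 = 783550445941/4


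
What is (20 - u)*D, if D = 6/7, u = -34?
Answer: 324/7 ≈ 46.286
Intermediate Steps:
D = 6/7 (D = 6*(⅐) = 6/7 ≈ 0.85714)
(20 - u)*D = (20 - 1*(-34))*(6/7) = (20 + 34)*(6/7) = 54*(6/7) = 324/7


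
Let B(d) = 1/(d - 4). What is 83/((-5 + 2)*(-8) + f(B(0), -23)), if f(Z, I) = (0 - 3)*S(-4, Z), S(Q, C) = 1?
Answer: 83/21 ≈ 3.9524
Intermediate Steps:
B(d) = 1/(-4 + d)
f(Z, I) = -3 (f(Z, I) = (0 - 3)*1 = -3*1 = -3)
83/((-5 + 2)*(-8) + f(B(0), -23)) = 83/((-5 + 2)*(-8) - 3) = 83/(-3*(-8) - 3) = 83/(24 - 3) = 83/21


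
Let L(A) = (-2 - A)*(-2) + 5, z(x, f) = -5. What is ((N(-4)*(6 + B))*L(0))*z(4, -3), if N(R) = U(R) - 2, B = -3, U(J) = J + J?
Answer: 1350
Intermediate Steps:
U(J) = 2*J
L(A) = 9 + 2*A (L(A) = (4 + 2*A) + 5 = 9 + 2*A)
N(R) = -2 + 2*R (N(R) = 2*R - 2 = -2 + 2*R)
((N(-4)*(6 + B))*L(0))*z(4, -3) = (((-2 + 2*(-4))*(6 - 3))*(9 + 2*0))*(-5) = (((-2 - 8)*3)*(9 + 0))*(-5) = (-10*3*9)*(-5) = -30*9*(-5) = -270*(-5) = 1350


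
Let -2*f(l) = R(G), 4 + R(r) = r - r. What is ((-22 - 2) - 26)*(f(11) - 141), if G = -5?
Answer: 6950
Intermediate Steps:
R(r) = -4 (R(r) = -4 + (r - r) = -4 + 0 = -4)
f(l) = 2 (f(l) = -½*(-4) = 2)
((-22 - 2) - 26)*(f(11) - 141) = ((-22 - 2) - 26)*(2 - 141) = (-24 - 26)*(-139) = -50*(-139) = 6950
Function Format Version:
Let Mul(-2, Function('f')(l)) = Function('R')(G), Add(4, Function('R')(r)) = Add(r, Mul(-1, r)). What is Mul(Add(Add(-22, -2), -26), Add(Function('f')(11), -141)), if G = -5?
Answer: 6950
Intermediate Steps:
Function('R')(r) = -4 (Function('R')(r) = Add(-4, Add(r, Mul(-1, r))) = Add(-4, 0) = -4)
Function('f')(l) = 2 (Function('f')(l) = Mul(Rational(-1, 2), -4) = 2)
Mul(Add(Add(-22, -2), -26), Add(Function('f')(11), -141)) = Mul(Add(Add(-22, -2), -26), Add(2, -141)) = Mul(Add(-24, -26), -139) = Mul(-50, -139) = 6950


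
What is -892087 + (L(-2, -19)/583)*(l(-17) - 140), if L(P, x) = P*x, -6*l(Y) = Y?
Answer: -1560275800/1749 ≈ -8.9210e+5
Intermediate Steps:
l(Y) = -Y/6
-892087 + (L(-2, -19)/583)*(l(-17) - 140) = -892087 + (-2*(-19)/583)*(-⅙*(-17) - 140) = -892087 + (38*(1/583))*(17/6 - 140) = -892087 + (38/583)*(-823/6) = -892087 - 15637/1749 = -1560275800/1749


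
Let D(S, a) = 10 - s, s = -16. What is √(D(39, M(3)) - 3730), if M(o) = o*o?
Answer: 2*I*√926 ≈ 60.86*I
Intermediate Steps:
M(o) = o²
D(S, a) = 26 (D(S, a) = 10 - 1*(-16) = 10 + 16 = 26)
√(D(39, M(3)) - 3730) = √(26 - 3730) = √(-3704) = 2*I*√926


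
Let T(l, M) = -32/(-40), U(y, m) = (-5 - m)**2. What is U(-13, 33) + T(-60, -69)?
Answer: 7224/5 ≈ 1444.8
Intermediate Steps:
T(l, M) = 4/5 (T(l, M) = -32*(-1/40) = 4/5)
U(-13, 33) + T(-60, -69) = (5 + 33)**2 + 4/5 = 38**2 + 4/5 = 1444 + 4/5 = 7224/5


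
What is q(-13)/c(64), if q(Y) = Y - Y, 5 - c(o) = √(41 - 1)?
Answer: 0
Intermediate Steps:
c(o) = 5 - 2*√10 (c(o) = 5 - √(41 - 1) = 5 - √40 = 5 - 2*√10)
q(Y) = 0
q(-13)/c(64) = 0/(5 - 2*√10) = 0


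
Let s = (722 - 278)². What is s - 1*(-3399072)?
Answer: 3596208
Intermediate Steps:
s = 197136 (s = 444² = 197136)
s - 1*(-3399072) = 197136 - 1*(-3399072) = 197136 + 3399072 = 3596208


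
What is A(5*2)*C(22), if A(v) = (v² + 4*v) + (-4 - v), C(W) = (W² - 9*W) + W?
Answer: 38808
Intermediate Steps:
C(W) = W² - 8*W
A(v) = -4 + v² + 3*v
A(5*2)*C(22) = (-4 + (5*2)² + 3*(5*2))*(22*(-8 + 22)) = (-4 + 10² + 3*10)*(22*14) = (-4 + 100 + 30)*308 = 126*308 = 38808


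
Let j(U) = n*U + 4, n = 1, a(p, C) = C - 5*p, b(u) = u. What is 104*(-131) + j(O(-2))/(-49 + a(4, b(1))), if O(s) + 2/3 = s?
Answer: -694825/51 ≈ -13624.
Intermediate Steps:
O(s) = -2/3 + s
j(U) = 4 + U (j(U) = 1*U + 4 = U + 4 = 4 + U)
104*(-131) + j(O(-2))/(-49 + a(4, b(1))) = 104*(-131) + (4 + (-2/3 - 2))/(-49 + (1 - 5*4)) = -13624 + (4 - 8/3)/(-49 + (1 - 20)) = -13624 + 4/(3*(-49 - 19)) = -13624 + (4/3)/(-68) = -13624 + (4/3)*(-1/68) = -13624 - 1/51 = -694825/51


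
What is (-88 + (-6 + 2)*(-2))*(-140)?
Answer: 11200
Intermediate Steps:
(-88 + (-6 + 2)*(-2))*(-140) = (-88 - 4*(-2))*(-140) = (-88 + 8)*(-140) = -80*(-140) = 11200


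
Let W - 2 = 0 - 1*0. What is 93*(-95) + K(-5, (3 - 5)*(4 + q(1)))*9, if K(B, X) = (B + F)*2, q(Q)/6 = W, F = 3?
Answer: -8871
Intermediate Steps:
W = 2 (W = 2 + (0 - 1*0) = 2 + (0 + 0) = 2 + 0 = 2)
q(Q) = 12 (q(Q) = 6*2 = 12)
K(B, X) = 6 + 2*B (K(B, X) = (B + 3)*2 = (3 + B)*2 = 6 + 2*B)
93*(-95) + K(-5, (3 - 5)*(4 + q(1)))*9 = 93*(-95) + (6 + 2*(-5))*9 = -8835 + (6 - 10)*9 = -8835 - 4*9 = -8835 - 36 = -8871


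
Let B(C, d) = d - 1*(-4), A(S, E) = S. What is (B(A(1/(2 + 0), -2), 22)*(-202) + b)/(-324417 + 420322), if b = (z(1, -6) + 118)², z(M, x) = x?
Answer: 7292/95905 ≈ 0.076034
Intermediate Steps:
B(C, d) = 4 + d (B(C, d) = d + 4 = 4 + d)
b = 12544 (b = (-6 + 118)² = 112² = 12544)
(B(A(1/(2 + 0), -2), 22)*(-202) + b)/(-324417 + 420322) = ((4 + 22)*(-202) + 12544)/(-324417 + 420322) = (26*(-202) + 12544)/95905 = (-5252 + 12544)*(1/95905) = 7292*(1/95905) = 7292/95905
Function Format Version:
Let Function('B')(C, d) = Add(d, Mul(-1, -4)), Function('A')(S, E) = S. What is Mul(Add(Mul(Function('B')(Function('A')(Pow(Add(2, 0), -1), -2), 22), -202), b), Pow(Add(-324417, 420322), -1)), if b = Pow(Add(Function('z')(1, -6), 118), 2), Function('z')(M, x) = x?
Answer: Rational(7292, 95905) ≈ 0.076034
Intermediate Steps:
Function('B')(C, d) = Add(4, d) (Function('B')(C, d) = Add(d, 4) = Add(4, d))
b = 12544 (b = Pow(Add(-6, 118), 2) = Pow(112, 2) = 12544)
Mul(Add(Mul(Function('B')(Function('A')(Pow(Add(2, 0), -1), -2), 22), -202), b), Pow(Add(-324417, 420322), -1)) = Mul(Add(Mul(Add(4, 22), -202), 12544), Pow(Add(-324417, 420322), -1)) = Mul(Add(Mul(26, -202), 12544), Pow(95905, -1)) = Mul(Add(-5252, 12544), Rational(1, 95905)) = Mul(7292, Rational(1, 95905)) = Rational(7292, 95905)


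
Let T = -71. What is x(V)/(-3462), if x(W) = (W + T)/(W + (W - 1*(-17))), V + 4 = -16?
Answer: -91/79626 ≈ -0.0011428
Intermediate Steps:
V = -20 (V = -4 - 16 = -20)
x(W) = (-71 + W)/(17 + 2*W) (x(W) = (W - 71)/(W + (W - 1*(-17))) = (-71 + W)/(W + (W + 17)) = (-71 + W)/(W + (17 + W)) = (-71 + W)/(17 + 2*W))
x(V)/(-3462) = ((-71 - 20)/(17 + 2*(-20)))/(-3462) = (-91/(17 - 40))*(-1/3462) = (-91/(-23))*(-1/3462) = -1/23*(-91)*(-1/3462) = (91/23)*(-1/3462) = -91/79626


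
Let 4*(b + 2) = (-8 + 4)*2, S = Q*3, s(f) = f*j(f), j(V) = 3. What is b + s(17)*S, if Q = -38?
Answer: -5818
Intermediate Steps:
s(f) = 3*f (s(f) = f*3 = 3*f)
S = -114 (S = -38*3 = -114)
b = -4 (b = -2 + ((-8 + 4)*2)/4 = -2 + (-4*2)/4 = -2 + (¼)*(-8) = -2 - 2 = -4)
b + s(17)*S = -4 + (3*17)*(-114) = -4 + 51*(-114) = -4 - 5814 = -5818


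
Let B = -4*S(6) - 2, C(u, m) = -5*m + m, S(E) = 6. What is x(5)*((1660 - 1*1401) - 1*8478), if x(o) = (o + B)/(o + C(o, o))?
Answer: -57533/5 ≈ -11507.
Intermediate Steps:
C(u, m) = -4*m
B = -26 (B = -4*6 - 2 = -24 - 2 = -26)
x(o) = -(-26 + o)/(3*o) (x(o) = (o - 26)/(o - 4*o) = (-26 + o)/((-3*o)) = (-26 + o)*(-1/(3*o)) = -(-26 + o)/(3*o))
x(5)*((1660 - 1*1401) - 1*8478) = ((⅓)*(26 - 1*5)/5)*((1660 - 1*1401) - 1*8478) = ((⅓)*(⅕)*(26 - 5))*((1660 - 1401) - 8478) = ((⅓)*(⅕)*21)*(259 - 8478) = (7/5)*(-8219) = -57533/5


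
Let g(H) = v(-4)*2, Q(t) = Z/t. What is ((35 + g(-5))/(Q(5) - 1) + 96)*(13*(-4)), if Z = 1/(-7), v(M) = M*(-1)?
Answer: -25363/9 ≈ -2818.1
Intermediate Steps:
v(M) = -M
Z = -⅐ ≈ -0.14286
Q(t) = -1/(7*t)
g(H) = 8 (g(H) = -1*(-4)*2 = 4*2 = 8)
((35 + g(-5))/(Q(5) - 1) + 96)*(13*(-4)) = ((35 + 8)/(-⅐/5 - 1) + 96)*(13*(-4)) = (43/(-⅐*⅕ - 1) + 96)*(-52) = (43/(-1/35 - 1) + 96)*(-52) = (43/(-36/35) + 96)*(-52) = (43*(-35/36) + 96)*(-52) = (-1505/36 + 96)*(-52) = (1951/36)*(-52) = -25363/9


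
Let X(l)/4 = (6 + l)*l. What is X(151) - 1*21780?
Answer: 73048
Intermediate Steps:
X(l) = 4*l*(6 + l) (X(l) = 4*((6 + l)*l) = 4*(l*(6 + l)) = 4*l*(6 + l))
X(151) - 1*21780 = 4*151*(6 + 151) - 1*21780 = 4*151*157 - 21780 = 94828 - 21780 = 73048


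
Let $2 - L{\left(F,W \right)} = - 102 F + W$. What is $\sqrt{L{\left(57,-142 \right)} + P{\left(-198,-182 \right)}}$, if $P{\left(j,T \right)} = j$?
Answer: $24 \sqrt{10} \approx 75.895$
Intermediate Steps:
$L{\left(F,W \right)} = 2 - W + 102 F$ ($L{\left(F,W \right)} = 2 - \left(- 102 F + W\right) = 2 - \left(W - 102 F\right) = 2 + \left(- W + 102 F\right) = 2 - W + 102 F$)
$\sqrt{L{\left(57,-142 \right)} + P{\left(-198,-182 \right)}} = \sqrt{\left(2 - -142 + 102 \cdot 57\right) - 198} = \sqrt{\left(2 + 142 + 5814\right) - 198} = \sqrt{5958 - 198} = \sqrt{5760} = 24 \sqrt{10}$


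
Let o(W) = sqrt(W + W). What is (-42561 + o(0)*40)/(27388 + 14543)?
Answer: -4729/4659 ≈ -1.0150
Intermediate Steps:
o(W) = sqrt(2)*sqrt(W) (o(W) = sqrt(2*W) = sqrt(2)*sqrt(W))
(-42561 + o(0)*40)/(27388 + 14543) = (-42561 + (sqrt(2)*sqrt(0))*40)/(27388 + 14543) = (-42561 + (sqrt(2)*0)*40)/41931 = (-42561 + 0*40)*(1/41931) = (-42561 + 0)*(1/41931) = -42561*1/41931 = -4729/4659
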